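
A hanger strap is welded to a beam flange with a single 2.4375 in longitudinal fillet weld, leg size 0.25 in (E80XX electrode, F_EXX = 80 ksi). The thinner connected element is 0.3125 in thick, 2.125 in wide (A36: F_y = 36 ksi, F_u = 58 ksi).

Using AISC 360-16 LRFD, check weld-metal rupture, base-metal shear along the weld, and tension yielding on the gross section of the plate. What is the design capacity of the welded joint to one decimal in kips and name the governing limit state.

15.5 kips (weld metal governs)

Weld metal: throat = 0.707×0.25 = 0.17675 in, L = 2.4375 in. φR_n = 0.75 × 0.6 × 80 × 0.17675 × 2.4375 = 15.5 kips.
Base metal shear (0.3125 in plate): yield φR_n = 1.0×0.6×36×0.3125×2.4375 = 16.5 kips; rupture φR_n = 0.75×0.6×58×0.3125×2.4375 = 19.9 kips; take 16.5 kips (yield).
Tension yield (gross): A_g = 2.125×0.3125 = 0.66406 in². φR_n = 0.90 × 36 × 0.66406 = 21.5 kips.
Governing: min(15.5, 16.5, 21.5) = 15.5 kips → weld metal.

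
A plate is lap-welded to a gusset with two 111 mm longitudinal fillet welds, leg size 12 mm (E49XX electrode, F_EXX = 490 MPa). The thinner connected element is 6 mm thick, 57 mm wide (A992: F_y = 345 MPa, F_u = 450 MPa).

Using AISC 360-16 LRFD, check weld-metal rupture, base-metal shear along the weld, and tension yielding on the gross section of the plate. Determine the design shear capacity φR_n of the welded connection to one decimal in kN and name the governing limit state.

Weld metal: throat = 0.707×12 = 8.484 mm, L = 2×111 = 222 mm. φR_n = 0.75 × 0.6 × 490 × 8.484 × 222 = 415.3 kN.
Base metal shear (6 mm plate): yield φR_n = 1.0×0.6×345×6×222 = 275.7 kN; rupture φR_n = 0.75×0.6×450×6×222 = 269.7 kN; take 269.7 kN (rupture).
Tension yield (gross): A_g = 57×6 = 342 mm². φR_n = 0.90 × 345 × 342 = 106.2 kN.
Governing: min(415.3, 269.7, 106.2) = 106.2 kN → gross-section yield.

106.2 kN (gross-section yield governs)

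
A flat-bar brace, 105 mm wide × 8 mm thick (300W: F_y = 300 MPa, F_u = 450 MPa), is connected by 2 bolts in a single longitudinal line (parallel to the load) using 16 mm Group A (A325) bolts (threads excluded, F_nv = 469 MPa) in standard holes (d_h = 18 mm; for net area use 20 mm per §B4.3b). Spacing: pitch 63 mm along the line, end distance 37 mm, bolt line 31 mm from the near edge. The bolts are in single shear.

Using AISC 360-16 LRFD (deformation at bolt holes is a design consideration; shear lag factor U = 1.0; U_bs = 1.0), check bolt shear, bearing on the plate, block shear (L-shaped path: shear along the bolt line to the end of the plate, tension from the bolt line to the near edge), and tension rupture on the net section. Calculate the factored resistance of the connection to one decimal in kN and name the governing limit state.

141.4 kN (bolt shear governs)

Bolt shear: A_b = π(16)²/4 = 201.06 mm². φR_n = 0.75 × 469 × 201.06 × 2 × 1 = 141.4 kN.
Bearing (8 mm plate, F_u = 450 MPa): end bolts L_c = 37 − 18/2 = 28, R_n = min(1.2×28×8×450, 2.4×16×8×450) = 120.96 kN/bolt; interior L_c = 63 − 18 = 45, R_n = 138.24 kN/bolt. φR_n = 0.75 × (1×120.96 + 1×138.24) = 194.4 kN.
Block shear: shear path 1×[37+1×63] = 1×100 mm, A_gv = 800, A_nv = 1×(100 − 1.5×20)×8 = 560 mm²; tension to near edge: (31 − 0.5×20)×8 = 168 mm². R_n = min(0.6×450×560, 0.6×300×800) + 1.0×450×168 = min(151.2, 144) + 75.6 = 219.6 kN. φR_n = 0.75 × 219.6 = 164.7 kN.
Tension rupture (net): A_n = (105 − 1×20)×8 = 680 mm² (U = 1.0, A_e = A_n). φR_n = 0.75 × 450 × 680 = 229.5 kN.
Governing: min(141.4, 194.4, 164.7, 229.5) = 141.4 kN → bolt shear.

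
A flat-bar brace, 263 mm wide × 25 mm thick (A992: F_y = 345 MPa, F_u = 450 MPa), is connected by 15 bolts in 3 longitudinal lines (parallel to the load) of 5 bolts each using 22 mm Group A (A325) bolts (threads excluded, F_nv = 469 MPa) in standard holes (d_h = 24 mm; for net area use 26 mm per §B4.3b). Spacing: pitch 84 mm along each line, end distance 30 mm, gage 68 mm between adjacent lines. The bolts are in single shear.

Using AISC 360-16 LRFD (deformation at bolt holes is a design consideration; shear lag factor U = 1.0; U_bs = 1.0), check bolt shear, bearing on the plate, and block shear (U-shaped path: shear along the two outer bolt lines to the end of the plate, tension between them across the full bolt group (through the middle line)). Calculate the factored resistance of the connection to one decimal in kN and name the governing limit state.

2005.7 kN (bolt shear governs)

Bolt shear: A_b = π(22)²/4 = 380.13 mm². φR_n = 0.75 × 469 × 380.13 × 15 × 1 = 2005.7 kN.
Bearing (25 mm plate, F_u = 450 MPa): end bolts L_c = 30 − 24/2 = 18, R_n = min(1.2×18×25×450, 2.4×22×25×450) = 243 kN/bolt; interior L_c = 84 − 24 = 60, R_n = 594 kN/bolt. φR_n = 0.75 × (3×243 + 12×594) = 5892.8 kN.
Block shear: shear path 2×[30+4×84] = 2×366 mm, A_gv = 18300, A_nv = 2×(366 − 4.5×26)×25 = 12450 mm²; tension across gage: (136 − 2×26)×25 = 2100 mm². R_n = min(0.6×450×12450, 0.6×345×18300) + 1.0×450×2100 = min(3361.5, 3788.1) + 945 = 4306.5 kN. φR_n = 0.75 × 4306.5 = 3229.9 kN.
Governing: min(2005.7, 5892.8, 3229.9) = 2005.7 kN → bolt shear.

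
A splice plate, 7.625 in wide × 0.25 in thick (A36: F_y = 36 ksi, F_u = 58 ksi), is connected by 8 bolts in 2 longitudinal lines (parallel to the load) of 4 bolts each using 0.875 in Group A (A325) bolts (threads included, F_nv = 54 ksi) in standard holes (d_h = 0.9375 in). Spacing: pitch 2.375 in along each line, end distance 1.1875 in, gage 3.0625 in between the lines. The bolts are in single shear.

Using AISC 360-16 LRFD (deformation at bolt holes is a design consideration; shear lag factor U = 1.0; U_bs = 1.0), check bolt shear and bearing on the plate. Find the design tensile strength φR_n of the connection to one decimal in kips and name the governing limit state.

Bolt shear: A_b = π(0.875)²/4 = 0.60132 in². φR_n = 0.75 × 54 × 0.60132 × 8 × 1 = 194.8 kips.
Bearing (0.25 in plate, F_u = 58 ksi): end bolts L_c = 1.1875 − 0.9375/2 = 0.71875, R_n = min(1.2×0.71875×0.25×58, 2.4×0.875×0.25×58) = 12.506 kips/bolt; interior L_c = 2.375 − 0.9375 = 1.4375, R_n = 25.013 kips/bolt. φR_n = 0.75 × (2×12.506 + 6×25.013) = 131.3 kips.
Governing: min(194.8, 131.3) = 131.3 kips → bearing.

131.3 kips (bearing governs)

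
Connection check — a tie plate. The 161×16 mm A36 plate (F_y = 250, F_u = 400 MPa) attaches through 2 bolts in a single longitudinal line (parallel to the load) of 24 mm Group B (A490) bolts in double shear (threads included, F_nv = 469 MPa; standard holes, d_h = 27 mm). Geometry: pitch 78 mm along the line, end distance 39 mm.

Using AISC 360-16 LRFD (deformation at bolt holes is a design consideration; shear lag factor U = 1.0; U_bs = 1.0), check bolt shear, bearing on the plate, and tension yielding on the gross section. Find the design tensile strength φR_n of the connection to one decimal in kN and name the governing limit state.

423.4 kN (bearing governs)

Bolt shear: A_b = π(24)²/4 = 452.39 mm². φR_n = 0.75 × 469 × 452.39 × 2 × 2 = 636.5 kN.
Bearing (16 mm plate, F_u = 400 MPa): end bolts L_c = 39 − 27/2 = 25.5, R_n = min(1.2×25.5×16×400, 2.4×24×16×400) = 195.84 kN/bolt; interior L_c = 78 − 27 = 51, R_n = 368.64 kN/bolt. φR_n = 0.75 × (1×195.84 + 1×368.64) = 423.4 kN.
Tension yield (gross): A_g = 161×16 = 2576 mm². φR_n = 0.90 × 250 × 2576 = 579.6 kN.
Governing: min(636.5, 423.4, 579.6) = 423.4 kN → bearing.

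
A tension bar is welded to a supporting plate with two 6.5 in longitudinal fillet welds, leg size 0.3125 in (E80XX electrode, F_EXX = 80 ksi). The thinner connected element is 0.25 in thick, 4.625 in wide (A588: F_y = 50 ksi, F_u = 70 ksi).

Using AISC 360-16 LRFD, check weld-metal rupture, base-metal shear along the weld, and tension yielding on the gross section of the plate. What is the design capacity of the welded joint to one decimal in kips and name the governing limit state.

52.0 kips (gross-section yield governs)

Weld metal: throat = 0.707×0.3125 = 0.22094 in, L = 2×6.5 = 13 in. φR_n = 0.75 × 0.6 × 80 × 0.22094 × 13 = 103.4 kips.
Base metal shear (0.25 in plate): yield φR_n = 1.0×0.6×50×0.25×13 = 97.5 kips; rupture φR_n = 0.75×0.6×70×0.25×13 = 102.4 kips; take 97.5 kips (yield).
Tension yield (gross): A_g = 4.625×0.25 = 1.1563 in². φR_n = 0.90 × 50 × 1.1563 = 52.0 kips.
Governing: min(103.4, 97.5, 52.0) = 52.0 kips → gross-section yield.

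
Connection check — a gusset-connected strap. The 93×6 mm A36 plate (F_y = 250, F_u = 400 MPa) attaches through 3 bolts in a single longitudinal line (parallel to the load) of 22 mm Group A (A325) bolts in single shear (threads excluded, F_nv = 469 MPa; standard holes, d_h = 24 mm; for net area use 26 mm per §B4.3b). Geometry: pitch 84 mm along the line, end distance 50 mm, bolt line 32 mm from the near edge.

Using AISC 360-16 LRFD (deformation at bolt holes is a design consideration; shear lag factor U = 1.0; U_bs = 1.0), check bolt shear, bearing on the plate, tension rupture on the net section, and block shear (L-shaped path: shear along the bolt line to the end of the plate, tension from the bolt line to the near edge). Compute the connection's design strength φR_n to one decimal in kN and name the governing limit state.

Bolt shear: A_b = π(22)²/4 = 380.13 mm². φR_n = 0.75 × 469 × 380.13 × 3 × 1 = 401.1 kN.
Bearing (6 mm plate, F_u = 400 MPa): end bolts L_c = 50 − 24/2 = 38, R_n = min(1.2×38×6×400, 2.4×22×6×400) = 109.44 kN/bolt; interior L_c = 84 − 24 = 60, R_n = 126.72 kN/bolt. φR_n = 0.75 × (1×109.44 + 2×126.72) = 272.2 kN.
Tension rupture (net): A_n = (93 − 1×26)×6 = 402 mm² (U = 1.0, A_e = A_n). φR_n = 0.75 × 400 × 402 = 120.6 kN.
Block shear: shear path 1×[50+2×84] = 1×218 mm, A_gv = 1308, A_nv = 1×(218 − 2.5×26)×6 = 918 mm²; tension to near edge: (32 − 0.5×26)×6 = 114 mm². R_n = min(0.6×400×918, 0.6×250×1308) + 1.0×400×114 = min(220.32, 196.2) + 45.6 = 241.8 kN. φR_n = 0.75 × 241.8 = 181.4 kN.
Governing: min(401.1, 272.2, 120.6, 181.4) = 120.6 kN → net-section rupture.

120.6 kN (net-section rupture governs)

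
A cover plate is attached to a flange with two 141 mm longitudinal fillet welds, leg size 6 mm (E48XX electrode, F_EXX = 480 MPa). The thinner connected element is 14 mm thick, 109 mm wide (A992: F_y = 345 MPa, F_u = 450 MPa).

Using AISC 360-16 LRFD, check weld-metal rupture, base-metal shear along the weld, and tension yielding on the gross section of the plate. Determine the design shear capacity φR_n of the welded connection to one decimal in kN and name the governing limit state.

Weld metal: throat = 0.707×6 = 4.242 mm, L = 2×141 = 282 mm. φR_n = 0.75 × 0.6 × 480 × 4.242 × 282 = 258.4 kN.
Base metal shear (14 mm plate): yield φR_n = 1.0×0.6×345×14×282 = 817.2 kN; rupture φR_n = 0.75×0.6×450×14×282 = 799.5 kN; take 799.5 kN (rupture).
Tension yield (gross): A_g = 109×14 = 1526 mm². φR_n = 0.90 × 345 × 1526 = 473.8 kN.
Governing: min(258.4, 799.5, 473.8) = 258.4 kN → weld metal.

258.4 kN (weld metal governs)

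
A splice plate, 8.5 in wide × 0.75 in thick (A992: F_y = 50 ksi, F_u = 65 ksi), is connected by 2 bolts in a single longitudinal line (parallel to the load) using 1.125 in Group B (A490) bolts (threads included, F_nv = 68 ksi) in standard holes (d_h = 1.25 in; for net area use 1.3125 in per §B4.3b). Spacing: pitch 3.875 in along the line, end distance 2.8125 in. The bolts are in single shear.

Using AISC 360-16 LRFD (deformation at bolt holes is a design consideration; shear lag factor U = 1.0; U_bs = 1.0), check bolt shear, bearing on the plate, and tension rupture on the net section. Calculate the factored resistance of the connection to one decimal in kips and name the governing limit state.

Bolt shear: A_b = π(1.125)²/4 = 0.99402 in². φR_n = 0.75 × 68 × 0.99402 × 2 × 1 = 101.4 kips.
Bearing (0.75 in plate, F_u = 65 ksi): end bolts L_c = 2.8125 − 1.25/2 = 2.1875, R_n = min(1.2×2.1875×0.75×65, 2.4×1.125×0.75×65) = 127.97 kips/bolt; interior L_c = 3.875 − 1.25 = 2.625, R_n = 131.63 kips/bolt. φR_n = 0.75 × (1×127.97 + 1×131.63) = 194.7 kips.
Tension rupture (net): A_n = (8.5 − 1×1.3125)×0.75 = 5.3906 in² (U = 1.0, A_e = A_n). φR_n = 0.75 × 65 × 5.3906 = 262.8 kips.
Governing: min(101.4, 194.7, 262.8) = 101.4 kips → bolt shear.

101.4 kips (bolt shear governs)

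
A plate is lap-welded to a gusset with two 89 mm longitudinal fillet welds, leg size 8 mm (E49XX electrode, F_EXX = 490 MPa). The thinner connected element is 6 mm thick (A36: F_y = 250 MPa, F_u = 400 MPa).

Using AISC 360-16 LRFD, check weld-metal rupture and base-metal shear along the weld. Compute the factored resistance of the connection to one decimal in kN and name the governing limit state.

160.2 kN (base-metal shear governs)

Weld metal: throat = 0.707×8 = 5.656 mm, L = 2×89 = 178 mm. φR_n = 0.75 × 0.6 × 490 × 5.656 × 178 = 222.0 kN.
Base metal shear (6 mm plate): yield φR_n = 1.0×0.6×250×6×178 = 160.2 kN; rupture φR_n = 0.75×0.6×400×6×178 = 192.2 kN; take 160.2 kN (yield).
Governing: min(222.0, 160.2) = 160.2 kN → base-metal shear.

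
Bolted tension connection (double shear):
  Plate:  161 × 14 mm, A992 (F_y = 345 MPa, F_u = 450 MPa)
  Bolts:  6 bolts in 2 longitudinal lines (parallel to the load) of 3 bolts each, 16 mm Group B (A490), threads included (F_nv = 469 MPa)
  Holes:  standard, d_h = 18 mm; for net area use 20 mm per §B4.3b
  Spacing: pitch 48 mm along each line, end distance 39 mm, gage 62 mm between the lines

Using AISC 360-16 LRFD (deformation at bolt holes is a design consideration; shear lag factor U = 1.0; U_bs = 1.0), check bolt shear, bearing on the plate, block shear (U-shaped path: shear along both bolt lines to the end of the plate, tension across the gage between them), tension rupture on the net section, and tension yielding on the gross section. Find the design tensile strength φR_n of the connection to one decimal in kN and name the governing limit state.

571.7 kN (net-section rupture governs)

Bolt shear: A_b = π(16)²/4 = 201.06 mm². φR_n = 0.75 × 469 × 201.06 × 6 × 2 = 848.7 kN.
Bearing (14 mm plate, F_u = 450 MPa): end bolts L_c = 39 − 18/2 = 30, R_n = min(1.2×30×14×450, 2.4×16×14×450) = 226.8 kN/bolt; interior L_c = 48 − 18 = 30, R_n = 226.8 kN/bolt. φR_n = 0.75 × (2×226.8 + 4×226.8) = 1020.6 kN.
Block shear: shear path 2×[39+2×48] = 2×135 mm, A_gv = 3780, A_nv = 2×(135 − 2.5×20)×14 = 2380 mm²; tension across gage: (62 − 1×20)×14 = 588 mm². R_n = min(0.6×450×2380, 0.6×345×3780) + 1.0×450×588 = min(642.6, 782.46) + 264.6 = 907.2 kN. φR_n = 0.75 × 907.2 = 680.4 kN.
Tension rupture (net): A_n = (161 − 2×20)×14 = 1694 mm² (U = 1.0, A_e = A_n). φR_n = 0.75 × 450 × 1694 = 571.7 kN.
Tension yield (gross): A_g = 161×14 = 2254 mm². φR_n = 0.90 × 345 × 2254 = 699.9 kN.
Governing: min(848.7, 1020.6, 680.4, 571.7, 699.9) = 571.7 kN → net-section rupture.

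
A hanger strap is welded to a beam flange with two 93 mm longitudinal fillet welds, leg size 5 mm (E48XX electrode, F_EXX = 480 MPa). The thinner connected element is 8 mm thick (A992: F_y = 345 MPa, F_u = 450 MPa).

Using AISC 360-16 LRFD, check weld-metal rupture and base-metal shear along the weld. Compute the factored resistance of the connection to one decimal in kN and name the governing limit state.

142.0 kN (weld metal governs)

Weld metal: throat = 0.707×5 = 3.535 mm, L = 2×93 = 186 mm. φR_n = 0.75 × 0.6 × 480 × 3.535 × 186 = 142.0 kN.
Base metal shear (8 mm plate): yield φR_n = 1.0×0.6×345×8×186 = 308.0 kN; rupture φR_n = 0.75×0.6×450×8×186 = 301.3 kN; take 301.3 kN (rupture).
Governing: min(142.0, 301.3) = 142.0 kN → weld metal.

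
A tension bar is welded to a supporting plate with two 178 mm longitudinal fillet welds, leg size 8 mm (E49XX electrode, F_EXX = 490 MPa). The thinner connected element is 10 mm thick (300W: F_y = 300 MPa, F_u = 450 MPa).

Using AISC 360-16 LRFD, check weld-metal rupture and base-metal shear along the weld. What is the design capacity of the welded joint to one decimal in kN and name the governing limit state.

Weld metal: throat = 0.707×8 = 5.656 mm, L = 2×178 = 356 mm. φR_n = 0.75 × 0.6 × 490 × 5.656 × 356 = 444.0 kN.
Base metal shear (10 mm plate): yield φR_n = 1.0×0.6×300×10×356 = 640.8 kN; rupture φR_n = 0.75×0.6×450×10×356 = 720.9 kN; take 640.8 kN (yield).
Governing: min(444.0, 640.8) = 444.0 kN → weld metal.

444.0 kN (weld metal governs)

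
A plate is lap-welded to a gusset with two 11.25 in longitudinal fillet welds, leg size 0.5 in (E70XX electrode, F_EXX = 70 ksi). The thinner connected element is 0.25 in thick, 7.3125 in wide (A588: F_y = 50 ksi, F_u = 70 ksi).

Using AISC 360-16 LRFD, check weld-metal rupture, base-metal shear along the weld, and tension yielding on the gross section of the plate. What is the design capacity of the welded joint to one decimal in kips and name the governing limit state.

Weld metal: throat = 0.707×0.5 = 0.3535 in, L = 2×11.25 = 22.5 in. φR_n = 0.75 × 0.6 × 70 × 0.3535 × 22.5 = 250.5 kips.
Base metal shear (0.25 in plate): yield φR_n = 1.0×0.6×50×0.25×22.5 = 168.8 kips; rupture φR_n = 0.75×0.6×70×0.25×22.5 = 177.2 kips; take 168.8 kips (yield).
Tension yield (gross): A_g = 7.3125×0.25 = 1.8281 in². φR_n = 0.90 × 50 × 1.8281 = 82.3 kips.
Governing: min(250.5, 168.8, 82.3) = 82.3 kips → gross-section yield.

82.3 kips (gross-section yield governs)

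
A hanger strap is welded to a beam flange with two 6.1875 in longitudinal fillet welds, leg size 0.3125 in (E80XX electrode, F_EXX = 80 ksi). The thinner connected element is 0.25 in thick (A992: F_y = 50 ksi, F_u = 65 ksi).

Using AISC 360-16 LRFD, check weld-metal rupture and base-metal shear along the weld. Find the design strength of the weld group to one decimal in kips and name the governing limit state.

90.5 kips (base-metal shear governs)

Weld metal: throat = 0.707×0.3125 = 0.22094 in, L = 2×6.1875 = 12.375 in. φR_n = 0.75 × 0.6 × 80 × 0.22094 × 12.375 = 98.4 kips.
Base metal shear (0.25 in plate): yield φR_n = 1.0×0.6×50×0.25×12.375 = 92.8 kips; rupture φR_n = 0.75×0.6×65×0.25×12.375 = 90.5 kips; take 90.5 kips (rupture).
Governing: min(98.4, 90.5) = 90.5 kips → base-metal shear.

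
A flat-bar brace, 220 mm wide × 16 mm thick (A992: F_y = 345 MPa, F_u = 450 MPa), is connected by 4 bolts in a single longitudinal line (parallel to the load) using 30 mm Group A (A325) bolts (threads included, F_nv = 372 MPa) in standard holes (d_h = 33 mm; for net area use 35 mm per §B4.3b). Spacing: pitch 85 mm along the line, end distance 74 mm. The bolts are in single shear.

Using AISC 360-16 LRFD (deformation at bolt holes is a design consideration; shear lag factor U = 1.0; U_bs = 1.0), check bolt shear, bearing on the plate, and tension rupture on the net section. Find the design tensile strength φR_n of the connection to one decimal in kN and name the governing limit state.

788.9 kN (bolt shear governs)

Bolt shear: A_b = π(30)²/4 = 706.86 mm². φR_n = 0.75 × 372 × 706.86 × 4 × 1 = 788.9 kN.
Bearing (16 mm plate, F_u = 450 MPa): end bolts L_c = 74 − 33/2 = 57.5, R_n = min(1.2×57.5×16×450, 2.4×30×16×450) = 496.8 kN/bolt; interior L_c = 85 − 33 = 52, R_n = 449.28 kN/bolt. φR_n = 0.75 × (1×496.8 + 3×449.28) = 1383.5 kN.
Tension rupture (net): A_n = (220 − 1×35)×16 = 2960 mm² (U = 1.0, A_e = A_n). φR_n = 0.75 × 450 × 2960 = 999.0 kN.
Governing: min(788.9, 1383.5, 999.0) = 788.9 kN → bolt shear.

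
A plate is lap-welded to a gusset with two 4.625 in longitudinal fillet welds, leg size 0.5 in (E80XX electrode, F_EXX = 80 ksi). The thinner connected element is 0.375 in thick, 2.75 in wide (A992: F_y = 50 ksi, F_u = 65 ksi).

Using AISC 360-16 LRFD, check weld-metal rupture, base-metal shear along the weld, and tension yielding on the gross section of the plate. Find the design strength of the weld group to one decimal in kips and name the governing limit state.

Weld metal: throat = 0.707×0.5 = 0.3535 in, L = 2×4.625 = 9.25 in. φR_n = 0.75 × 0.6 × 80 × 0.3535 × 9.25 = 117.7 kips.
Base metal shear (0.375 in plate): yield φR_n = 1.0×0.6×50×0.375×9.25 = 104.1 kips; rupture φR_n = 0.75×0.6×65×0.375×9.25 = 101.5 kips; take 101.5 kips (rupture).
Tension yield (gross): A_g = 2.75×0.375 = 1.0313 in². φR_n = 0.90 × 50 × 1.0313 = 46.4 kips.
Governing: min(117.7, 101.5, 46.4) = 46.4 kips → gross-section yield.

46.4 kips (gross-section yield governs)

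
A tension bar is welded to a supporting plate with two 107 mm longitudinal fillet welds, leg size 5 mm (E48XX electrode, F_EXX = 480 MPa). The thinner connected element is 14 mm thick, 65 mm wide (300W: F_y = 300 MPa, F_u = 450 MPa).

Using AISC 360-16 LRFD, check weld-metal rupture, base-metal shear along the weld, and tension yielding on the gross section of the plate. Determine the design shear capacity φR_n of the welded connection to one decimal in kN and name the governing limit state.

Weld metal: throat = 0.707×5 = 3.535 mm, L = 2×107 = 214 mm. φR_n = 0.75 × 0.6 × 480 × 3.535 × 214 = 163.4 kN.
Base metal shear (14 mm plate): yield φR_n = 1.0×0.6×300×14×214 = 539.3 kN; rupture φR_n = 0.75×0.6×450×14×214 = 606.7 kN; take 539.3 kN (yield).
Tension yield (gross): A_g = 65×14 = 910 mm². φR_n = 0.90 × 300 × 910 = 245.7 kN.
Governing: min(163.4, 539.3, 245.7) = 163.4 kN → weld metal.

163.4 kN (weld metal governs)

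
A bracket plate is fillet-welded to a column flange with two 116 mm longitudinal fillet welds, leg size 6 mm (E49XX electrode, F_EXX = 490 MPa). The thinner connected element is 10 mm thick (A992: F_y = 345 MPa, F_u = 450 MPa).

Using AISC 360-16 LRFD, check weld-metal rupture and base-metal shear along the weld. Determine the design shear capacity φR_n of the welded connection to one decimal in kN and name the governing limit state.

Weld metal: throat = 0.707×6 = 4.242 mm, L = 2×116 = 232 mm. φR_n = 0.75 × 0.6 × 490 × 4.242 × 232 = 217.0 kN.
Base metal shear (10 mm plate): yield φR_n = 1.0×0.6×345×10×232 = 480.2 kN; rupture φR_n = 0.75×0.6×450×10×232 = 469.8 kN; take 469.8 kN (rupture).
Governing: min(217.0, 469.8) = 217.0 kN → weld metal.

217.0 kN (weld metal governs)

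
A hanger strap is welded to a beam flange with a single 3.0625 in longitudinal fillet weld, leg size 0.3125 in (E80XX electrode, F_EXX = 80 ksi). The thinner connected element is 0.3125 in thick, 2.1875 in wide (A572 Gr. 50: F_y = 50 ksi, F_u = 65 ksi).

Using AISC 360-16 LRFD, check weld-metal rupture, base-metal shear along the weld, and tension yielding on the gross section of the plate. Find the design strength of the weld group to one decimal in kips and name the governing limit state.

24.4 kips (weld metal governs)

Weld metal: throat = 0.707×0.3125 = 0.22094 in, L = 3.0625 in. φR_n = 0.75 × 0.6 × 80 × 0.22094 × 3.0625 = 24.4 kips.
Base metal shear (0.3125 in plate): yield φR_n = 1.0×0.6×50×0.3125×3.0625 = 28.7 kips; rupture φR_n = 0.75×0.6×65×0.3125×3.0625 = 28.0 kips; take 28.0 kips (rupture).
Tension yield (gross): A_g = 2.1875×0.3125 = 0.68359 in². φR_n = 0.90 × 50 × 0.68359 = 30.8 kips.
Governing: min(24.4, 28.0, 30.8) = 24.4 kips → weld metal.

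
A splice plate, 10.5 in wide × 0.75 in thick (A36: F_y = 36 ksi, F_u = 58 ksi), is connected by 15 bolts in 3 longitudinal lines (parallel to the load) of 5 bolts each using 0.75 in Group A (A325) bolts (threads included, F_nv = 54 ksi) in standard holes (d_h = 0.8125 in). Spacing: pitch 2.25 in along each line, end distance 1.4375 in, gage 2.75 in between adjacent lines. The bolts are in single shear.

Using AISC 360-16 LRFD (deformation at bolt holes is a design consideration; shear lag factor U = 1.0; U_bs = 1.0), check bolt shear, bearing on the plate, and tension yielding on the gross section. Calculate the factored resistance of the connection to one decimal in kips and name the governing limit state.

255.2 kips (gross-section yield governs)

Bolt shear: A_b = π(0.75)²/4 = 0.44179 in². φR_n = 0.75 × 54 × 0.44179 × 15 × 1 = 268.4 kips.
Bearing (0.75 in plate, F_u = 58 ksi): end bolts L_c = 1.4375 − 0.8125/2 = 1.03125, R_n = min(1.2×1.03125×0.75×58, 2.4×0.75×0.75×58) = 53.831 kips/bolt; interior L_c = 2.25 − 0.8125 = 1.4375, R_n = 75.038 kips/bolt. φR_n = 0.75 × (3×53.831 + 12×75.038) = 796.5 kips.
Tension yield (gross): A_g = 10.5×0.75 = 7.875 in². φR_n = 0.90 × 36 × 7.875 = 255.2 kips.
Governing: min(268.4, 796.5, 255.2) = 255.2 kips → gross-section yield.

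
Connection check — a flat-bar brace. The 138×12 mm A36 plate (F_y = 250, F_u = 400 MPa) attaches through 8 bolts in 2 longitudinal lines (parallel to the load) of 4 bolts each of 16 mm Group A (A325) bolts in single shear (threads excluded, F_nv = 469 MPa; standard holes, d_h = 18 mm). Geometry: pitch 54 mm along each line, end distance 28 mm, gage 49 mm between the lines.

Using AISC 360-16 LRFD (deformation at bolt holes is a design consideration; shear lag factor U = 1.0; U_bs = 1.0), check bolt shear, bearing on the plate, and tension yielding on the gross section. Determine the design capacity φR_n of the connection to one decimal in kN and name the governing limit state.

Bolt shear: A_b = π(16)²/4 = 201.06 mm². φR_n = 0.75 × 469 × 201.06 × 8 × 1 = 565.8 kN.
Bearing (12 mm plate, F_u = 400 MPa): end bolts L_c = 28 − 18/2 = 19, R_n = min(1.2×19×12×400, 2.4×16×12×400) = 109.44 kN/bolt; interior L_c = 54 − 18 = 36, R_n = 184.32 kN/bolt. φR_n = 0.75 × (2×109.44 + 6×184.32) = 993.6 kN.
Tension yield (gross): A_g = 138×12 = 1656 mm². φR_n = 0.90 × 250 × 1656 = 372.6 kN.
Governing: min(565.8, 993.6, 372.6) = 372.6 kN → gross-section yield.

372.6 kN (gross-section yield governs)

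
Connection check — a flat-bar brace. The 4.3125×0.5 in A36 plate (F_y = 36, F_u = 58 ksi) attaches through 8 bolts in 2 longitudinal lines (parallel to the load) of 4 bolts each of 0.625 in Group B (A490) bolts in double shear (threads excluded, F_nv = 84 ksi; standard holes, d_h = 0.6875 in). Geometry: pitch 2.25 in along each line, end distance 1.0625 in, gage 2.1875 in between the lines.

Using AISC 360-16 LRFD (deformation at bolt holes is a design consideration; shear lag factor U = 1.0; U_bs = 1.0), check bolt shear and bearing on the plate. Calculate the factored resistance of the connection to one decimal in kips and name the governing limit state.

233.3 kips (bearing governs)

Bolt shear: A_b = π(0.625)²/4 = 0.3068 in². φR_n = 0.75 × 84 × 0.3068 × 8 × 2 = 309.3 kips.
Bearing (0.5 in plate, F_u = 58 ksi): end bolts L_c = 1.0625 − 0.6875/2 = 0.71875, R_n = min(1.2×0.71875×0.5×58, 2.4×0.625×0.5×58) = 25.013 kips/bolt; interior L_c = 2.25 − 0.6875 = 1.5625, R_n = 43.5 kips/bolt. φR_n = 0.75 × (2×25.013 + 6×43.5) = 233.3 kips.
Governing: min(309.3, 233.3) = 233.3 kips → bearing.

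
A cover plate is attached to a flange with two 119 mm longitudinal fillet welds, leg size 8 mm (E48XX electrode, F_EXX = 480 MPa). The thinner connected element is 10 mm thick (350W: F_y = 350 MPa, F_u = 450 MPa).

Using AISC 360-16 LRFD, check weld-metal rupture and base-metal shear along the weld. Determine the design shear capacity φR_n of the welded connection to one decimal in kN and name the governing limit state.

Weld metal: throat = 0.707×8 = 5.656 mm, L = 2×119 = 238 mm. φR_n = 0.75 × 0.6 × 480 × 5.656 × 238 = 290.8 kN.
Base metal shear (10 mm plate): yield φR_n = 1.0×0.6×350×10×238 = 499.8 kN; rupture φR_n = 0.75×0.6×450×10×238 = 482.0 kN; take 482.0 kN (rupture).
Governing: min(290.8, 482.0) = 290.8 kN → weld metal.

290.8 kN (weld metal governs)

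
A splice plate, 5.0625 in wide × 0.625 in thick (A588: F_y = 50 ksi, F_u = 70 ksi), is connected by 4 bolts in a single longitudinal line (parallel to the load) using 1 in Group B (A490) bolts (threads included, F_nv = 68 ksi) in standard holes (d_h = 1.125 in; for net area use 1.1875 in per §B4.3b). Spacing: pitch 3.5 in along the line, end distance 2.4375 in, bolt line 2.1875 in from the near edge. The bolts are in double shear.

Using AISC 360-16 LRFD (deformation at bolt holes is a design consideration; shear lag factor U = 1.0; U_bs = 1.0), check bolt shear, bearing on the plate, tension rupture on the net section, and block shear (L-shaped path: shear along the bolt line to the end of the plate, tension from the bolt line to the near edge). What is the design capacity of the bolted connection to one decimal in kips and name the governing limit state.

Bolt shear: A_b = π(1)²/4 = 0.7854 in². φR_n = 0.75 × 68 × 0.7854 × 4 × 2 = 320.4 kips.
Bearing (0.625 in plate, F_u = 70 ksi): end bolts L_c = 2.4375 − 1.125/2 = 1.875, R_n = min(1.2×1.875×0.625×70, 2.4×1×0.625×70) = 98.438 kips/bolt; interior L_c = 3.5 − 1.125 = 2.375, R_n = 105 kips/bolt. φR_n = 0.75 × (1×98.438 + 3×105) = 310.1 kips.
Tension rupture (net): A_n = (5.0625 − 1×1.1875)×0.625 = 2.4219 in² (U = 1.0, A_e = A_n). φR_n = 0.75 × 70 × 2.4219 = 127.1 kips.
Block shear: shear path 1×[2.4375+3×3.5] = 1×12.9375 in, A_gv = 8.0859, A_nv = 1×(12.9375 − 3.5×1.1875)×0.625 = 5.4883 in²; tension to near edge: (2.1875 − 0.5×1.1875)×0.625 = 0.99609 in². R_n = min(0.6×70×5.4883, 0.6×50×8.0859) + 1.0×70×0.99609 = min(230.51, 242.58) + 69.726 = 300.24 kips. φR_n = 0.75 × 300.24 = 225.2 kips.
Governing: min(320.4, 310.1, 127.1, 225.2) = 127.1 kips → net-section rupture.

127.1 kips (net-section rupture governs)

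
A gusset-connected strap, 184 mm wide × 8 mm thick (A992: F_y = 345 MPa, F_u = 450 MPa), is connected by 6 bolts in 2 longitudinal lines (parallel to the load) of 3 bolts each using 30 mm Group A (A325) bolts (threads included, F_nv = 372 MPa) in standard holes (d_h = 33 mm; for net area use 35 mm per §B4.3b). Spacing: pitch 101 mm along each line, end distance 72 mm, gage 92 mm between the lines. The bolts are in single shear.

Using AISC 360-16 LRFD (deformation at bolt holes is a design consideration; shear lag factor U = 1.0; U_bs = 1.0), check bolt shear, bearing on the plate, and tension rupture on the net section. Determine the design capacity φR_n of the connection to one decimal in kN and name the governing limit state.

Bolt shear: A_b = π(30)²/4 = 706.86 mm². φR_n = 0.75 × 372 × 706.86 × 6 × 1 = 1183.3 kN.
Bearing (8 mm plate, F_u = 450 MPa): end bolts L_c = 72 − 33/2 = 55.5, R_n = min(1.2×55.5×8×450, 2.4×30×8×450) = 239.76 kN/bolt; interior L_c = 101 − 33 = 68, R_n = 259.2 kN/bolt. φR_n = 0.75 × (2×239.76 + 4×259.2) = 1137.2 kN.
Tension rupture (net): A_n = (184 − 2×35)×8 = 912 mm² (U = 1.0, A_e = A_n). φR_n = 0.75 × 450 × 912 = 307.8 kN.
Governing: min(1183.3, 1137.2, 307.8) = 307.8 kN → net-section rupture.

307.8 kN (net-section rupture governs)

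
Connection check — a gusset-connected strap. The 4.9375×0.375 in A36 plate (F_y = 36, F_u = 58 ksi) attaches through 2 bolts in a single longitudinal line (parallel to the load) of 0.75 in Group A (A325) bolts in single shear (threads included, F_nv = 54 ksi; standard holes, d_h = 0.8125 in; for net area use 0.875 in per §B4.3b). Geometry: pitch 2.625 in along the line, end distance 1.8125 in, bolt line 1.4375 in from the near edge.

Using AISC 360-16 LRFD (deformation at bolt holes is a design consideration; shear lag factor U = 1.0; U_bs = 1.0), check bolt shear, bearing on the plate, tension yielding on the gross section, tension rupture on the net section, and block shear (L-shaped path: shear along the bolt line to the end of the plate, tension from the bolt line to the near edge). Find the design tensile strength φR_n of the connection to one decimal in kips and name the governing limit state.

35.8 kips (bolt shear governs)

Bolt shear: A_b = π(0.75)²/4 = 0.44179 in². φR_n = 0.75 × 54 × 0.44179 × 2 × 1 = 35.8 kips.
Bearing (0.375 in plate, F_u = 58 ksi): end bolts L_c = 1.8125 − 0.8125/2 = 1.40625, R_n = min(1.2×1.40625×0.375×58, 2.4×0.75×0.375×58) = 36.703 kips/bolt; interior L_c = 2.625 − 0.8125 = 1.8125, R_n = 39.15 kips/bolt. φR_n = 0.75 × (1×36.703 + 1×39.15) = 56.9 kips.
Tension yield (gross): A_g = 4.9375×0.375 = 1.8516 in². φR_n = 0.90 × 36 × 1.8516 = 60.0 kips.
Tension rupture (net): A_n = (4.9375 − 1×0.875)×0.375 = 1.5234 in² (U = 1.0, A_e = A_n). φR_n = 0.75 × 58 × 1.5234 = 66.3 kips.
Block shear: shear path 1×[1.8125+1×2.625] = 1×4.4375 in, A_gv = 1.6641, A_nv = 1×(4.4375 − 1.5×0.875)×0.375 = 1.1719 in²; tension to near edge: (1.4375 − 0.5×0.875)×0.375 = 0.375 in². R_n = min(0.6×58×1.1719, 0.6×36×1.6641) + 1.0×58×0.375 = min(40.782, 35.945) + 21.75 = 57.695 kips. φR_n = 0.75 × 57.695 = 43.3 kips.
Governing: min(35.8, 56.9, 60.0, 66.3, 43.3) = 35.8 kips → bolt shear.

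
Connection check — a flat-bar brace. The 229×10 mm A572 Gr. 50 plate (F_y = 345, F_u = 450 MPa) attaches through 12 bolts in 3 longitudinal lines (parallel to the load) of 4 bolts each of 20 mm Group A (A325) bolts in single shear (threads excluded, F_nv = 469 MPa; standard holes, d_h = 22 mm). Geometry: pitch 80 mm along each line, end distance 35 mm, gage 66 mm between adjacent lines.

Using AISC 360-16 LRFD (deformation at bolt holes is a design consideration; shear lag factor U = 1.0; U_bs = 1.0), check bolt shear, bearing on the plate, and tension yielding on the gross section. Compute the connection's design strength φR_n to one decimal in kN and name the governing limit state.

Bolt shear: A_b = π(20)²/4 = 314.16 mm². φR_n = 0.75 × 469 × 314.16 × 12 × 1 = 1326.1 kN.
Bearing (10 mm plate, F_u = 450 MPa): end bolts L_c = 35 − 22/2 = 24, R_n = min(1.2×24×10×450, 2.4×20×10×450) = 129.6 kN/bolt; interior L_c = 80 − 22 = 58, R_n = 216 kN/bolt. φR_n = 0.75 × (3×129.6 + 9×216) = 1749.6 kN.
Tension yield (gross): A_g = 229×10 = 2290 mm². φR_n = 0.90 × 345 × 2290 = 711.0 kN.
Governing: min(1326.1, 1749.6, 711.0) = 711.0 kN → gross-section yield.

711.0 kN (gross-section yield governs)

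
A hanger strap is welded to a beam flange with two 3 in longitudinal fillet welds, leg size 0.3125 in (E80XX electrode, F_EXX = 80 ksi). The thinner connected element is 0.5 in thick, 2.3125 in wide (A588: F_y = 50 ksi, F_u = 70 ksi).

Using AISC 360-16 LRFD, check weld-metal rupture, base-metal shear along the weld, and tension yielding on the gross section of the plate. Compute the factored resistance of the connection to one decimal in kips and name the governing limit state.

Weld metal: throat = 0.707×0.3125 = 0.22094 in, L = 2×3 = 6 in. φR_n = 0.75 × 0.6 × 80 × 0.22094 × 6 = 47.7 kips.
Base metal shear (0.5 in plate): yield φR_n = 1.0×0.6×50×0.5×6 = 90.0 kips; rupture φR_n = 0.75×0.6×70×0.5×6 = 94.5 kips; take 90.0 kips (yield).
Tension yield (gross): A_g = 2.3125×0.5 = 1.1563 in². φR_n = 0.90 × 50 × 1.1563 = 52.0 kips.
Governing: min(47.7, 90.0, 52.0) = 47.7 kips → weld metal.

47.7 kips (weld metal governs)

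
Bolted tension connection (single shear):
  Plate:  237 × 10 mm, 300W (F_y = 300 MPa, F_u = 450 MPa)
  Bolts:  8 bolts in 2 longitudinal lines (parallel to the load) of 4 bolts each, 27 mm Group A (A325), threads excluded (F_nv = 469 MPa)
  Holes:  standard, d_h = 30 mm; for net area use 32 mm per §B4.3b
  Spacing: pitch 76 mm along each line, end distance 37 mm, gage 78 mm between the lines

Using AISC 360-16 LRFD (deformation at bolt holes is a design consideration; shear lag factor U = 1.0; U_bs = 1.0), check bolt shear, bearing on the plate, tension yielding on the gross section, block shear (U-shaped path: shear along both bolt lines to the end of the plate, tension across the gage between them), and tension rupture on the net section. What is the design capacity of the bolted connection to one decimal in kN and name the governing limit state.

Bolt shear: A_b = π(27)²/4 = 572.56 mm². φR_n = 0.75 × 469 × 572.56 × 8 × 1 = 1611.2 kN.
Bearing (10 mm plate, F_u = 450 MPa): end bolts L_c = 37 − 30/2 = 22, R_n = min(1.2×22×10×450, 2.4×27×10×450) = 118.8 kN/bolt; interior L_c = 76 − 30 = 46, R_n = 248.4 kN/bolt. φR_n = 0.75 × (2×118.8 + 6×248.4) = 1296.0 kN.
Tension yield (gross): A_g = 237×10 = 2370 mm². φR_n = 0.90 × 300 × 2370 = 639.9 kN.
Block shear: shear path 2×[37+3×76] = 2×265 mm, A_gv = 5300, A_nv = 2×(265 − 3.5×32)×10 = 3060 mm²; tension across gage: (78 − 1×32)×10 = 460 mm². R_n = min(0.6×450×3060, 0.6×300×5300) + 1.0×450×460 = min(826.2, 954) + 207 = 1033.2 kN. φR_n = 0.75 × 1033.2 = 774.9 kN.
Tension rupture (net): A_n = (237 − 2×32)×10 = 1730 mm² (U = 1.0, A_e = A_n). φR_n = 0.75 × 450 × 1730 = 583.9 kN.
Governing: min(1611.2, 1296.0, 639.9, 774.9, 583.9) = 583.9 kN → net-section rupture.

583.9 kN (net-section rupture governs)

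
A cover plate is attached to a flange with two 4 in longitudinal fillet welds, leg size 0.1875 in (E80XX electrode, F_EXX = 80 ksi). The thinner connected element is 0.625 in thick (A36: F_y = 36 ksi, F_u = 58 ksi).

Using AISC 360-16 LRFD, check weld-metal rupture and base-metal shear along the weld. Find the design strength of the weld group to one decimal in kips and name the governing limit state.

38.2 kips (weld metal governs)

Weld metal: throat = 0.707×0.1875 = 0.13256 in, L = 2×4 = 8 in. φR_n = 0.75 × 0.6 × 80 × 0.13256 × 8 = 38.2 kips.
Base metal shear (0.625 in plate): yield φR_n = 1.0×0.6×36×0.625×8 = 108.0 kips; rupture φR_n = 0.75×0.6×58×0.625×8 = 130.5 kips; take 108.0 kips (yield).
Governing: min(38.2, 108.0) = 38.2 kips → weld metal.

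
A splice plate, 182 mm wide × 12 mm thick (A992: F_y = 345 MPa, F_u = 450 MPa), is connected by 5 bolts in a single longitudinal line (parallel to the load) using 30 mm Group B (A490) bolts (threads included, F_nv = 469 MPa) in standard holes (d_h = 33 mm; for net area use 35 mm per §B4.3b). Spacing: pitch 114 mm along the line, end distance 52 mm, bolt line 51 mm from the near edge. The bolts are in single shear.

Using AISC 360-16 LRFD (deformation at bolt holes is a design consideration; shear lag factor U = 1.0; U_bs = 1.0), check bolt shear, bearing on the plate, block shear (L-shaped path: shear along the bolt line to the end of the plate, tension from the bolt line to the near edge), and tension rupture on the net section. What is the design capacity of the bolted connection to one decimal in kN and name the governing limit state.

Bolt shear: A_b = π(30)²/4 = 706.86 mm². φR_n = 0.75 × 469 × 706.86 × 5 × 1 = 1243.2 kN.
Bearing (12 mm plate, F_u = 450 MPa): end bolts L_c = 52 − 33/2 = 35.5, R_n = min(1.2×35.5×12×450, 2.4×30×12×450) = 230.04 kN/bolt; interior L_c = 114 − 33 = 81, R_n = 388.8 kN/bolt. φR_n = 0.75 × (1×230.04 + 4×388.8) = 1338.9 kN.
Block shear: shear path 1×[52+4×114] = 1×508 mm, A_gv = 6096, A_nv = 1×(508 − 4.5×35)×12 = 4206 mm²; tension to near edge: (51 − 0.5×35)×12 = 402 mm². R_n = min(0.6×450×4206, 0.6×345×6096) + 1.0×450×402 = min(1135.6, 1261.9) + 180.9 = 1316.5 kN. φR_n = 0.75 × 1316.5 = 987.4 kN.
Tension rupture (net): A_n = (182 − 1×35)×12 = 1764 mm² (U = 1.0, A_e = A_n). φR_n = 0.75 × 450 × 1764 = 595.4 kN.
Governing: min(1243.2, 1338.9, 987.4, 595.4) = 595.4 kN → net-section rupture.

595.4 kN (net-section rupture governs)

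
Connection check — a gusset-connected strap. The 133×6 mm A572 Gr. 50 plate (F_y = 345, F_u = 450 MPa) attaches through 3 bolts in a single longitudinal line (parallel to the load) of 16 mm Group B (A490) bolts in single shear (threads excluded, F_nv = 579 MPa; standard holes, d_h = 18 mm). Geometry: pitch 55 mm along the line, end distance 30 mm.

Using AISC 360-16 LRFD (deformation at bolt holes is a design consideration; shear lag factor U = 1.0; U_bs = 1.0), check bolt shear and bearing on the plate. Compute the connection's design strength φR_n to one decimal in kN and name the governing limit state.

206.6 kN (bearing governs)

Bolt shear: A_b = π(16)²/4 = 201.06 mm². φR_n = 0.75 × 579 × 201.06 × 3 × 1 = 261.9 kN.
Bearing (6 mm plate, F_u = 450 MPa): end bolts L_c = 30 − 18/2 = 21, R_n = min(1.2×21×6×450, 2.4×16×6×450) = 68.04 kN/bolt; interior L_c = 55 − 18 = 37, R_n = 103.68 kN/bolt. φR_n = 0.75 × (1×68.04 + 2×103.68) = 206.6 kN.
Governing: min(261.9, 206.6) = 206.6 kN → bearing.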